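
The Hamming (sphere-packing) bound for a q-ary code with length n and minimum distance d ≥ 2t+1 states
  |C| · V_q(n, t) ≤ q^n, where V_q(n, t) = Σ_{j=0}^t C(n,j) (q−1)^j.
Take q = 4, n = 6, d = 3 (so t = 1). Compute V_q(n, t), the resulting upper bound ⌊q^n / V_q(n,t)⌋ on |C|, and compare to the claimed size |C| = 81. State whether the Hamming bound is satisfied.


V_q(n, t) = 19, q^n = 4096, Hamming bound = 215, |C| = 81 ≤ bound (satisfied).

Step 1: Compute V_q(n, t) = Σ_{j=0}^1 C(n, j) (q−1)^j.
  j = 0: C(6,0)·(3)^0 = 1·1 = 1.
  j = 1: C(6,1)·(3)^1 = 6·3 = 18.
  V_q(n, t) = 1 + 18 = 19.
Step 2: q^n = 4^6 = 4096.
Step 3: Hamming bound ⌊q^n / V_q(n,t)⌋ = ⌊4096/19⌋ = 215.
Step 4: Compare |C| = 81 to 215: satisfied.
The claimed |C| lies below the Hamming bound.


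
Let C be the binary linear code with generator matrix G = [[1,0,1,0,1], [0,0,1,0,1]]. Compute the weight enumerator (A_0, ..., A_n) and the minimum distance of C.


Weight distribution: A_0 = 1, A_1 = 1, A_2 = 1, A_3 = 1. Minimum distance d = 1.

Enumerate all 2^2 = 4 messages m ∈ F_2^2.
For each, compute codeword c = mG in F_2^5, then tally its weight.
  m = 00 → c = 00000, weight = 0.
  m = 10 → c = 10101, weight = 3.
  m = 01 → c = 00101, weight = 2.
  m = 11 → c = 10000, weight = 1.
Tally weights:
  weight 0: 1 codewords.
  weight 1: 1 codewords.
  weight 2: 1 codewords.
  weight 3: 1 codewords.
Minimum distance d = smallest w > 0 with A_w > 0 = 1.
Sanity: Σ A_w = 4 = 2^2 = 4 ✓.


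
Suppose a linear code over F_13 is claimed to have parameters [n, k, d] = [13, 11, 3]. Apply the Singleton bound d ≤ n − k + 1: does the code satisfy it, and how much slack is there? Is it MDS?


Singleton RHS = n − k + 1 = 3, slack = 0, bound satisfied, MDS.

Singleton bound: d ≤ n − k + 1.
Here n = 13, k = 11, so n − k + 1 = 3.
Given d = 3, check d ≤ 3: YES.
Slack = (n − k + 1) − d = 0.
The code is MDS (slack = 0).
Description: the claimed parameters are [13, 11, 3]_13; such a code would be MDS (meets Singleton bound).


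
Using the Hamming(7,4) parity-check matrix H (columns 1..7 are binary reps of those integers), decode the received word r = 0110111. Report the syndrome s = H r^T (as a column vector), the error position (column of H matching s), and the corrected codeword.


s = (1, 0, 1)^T, error position = 5, corrected codeword c = 0110011

Compute s = H r^T mod 2 one row at a time:
  s_1 = 0 + 1 + 1 + 1 = 3 ≡ 1 (mod 2).
  s_2 = 1 + 1 + 1 + 1 = 4 ≡ 0 (mod 2).
  s_3 = 0 + 1 + 1 + 1 = 3 ≡ 1 (mod 2).
s = (1, 0, 1)^T — this equals column 5 of H (binary 101), so error is at position 5.
Correct: flip bit 5 of r = 0110111 to get c = 0110011.


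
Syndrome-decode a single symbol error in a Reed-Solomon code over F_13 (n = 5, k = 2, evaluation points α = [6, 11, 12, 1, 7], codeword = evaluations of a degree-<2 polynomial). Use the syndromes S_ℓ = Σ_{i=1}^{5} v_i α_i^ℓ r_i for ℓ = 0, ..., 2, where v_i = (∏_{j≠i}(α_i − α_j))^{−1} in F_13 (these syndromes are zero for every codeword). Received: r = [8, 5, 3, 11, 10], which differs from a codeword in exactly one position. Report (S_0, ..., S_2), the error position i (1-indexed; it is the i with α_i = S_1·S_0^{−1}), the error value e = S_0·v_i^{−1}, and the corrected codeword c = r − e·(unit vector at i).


S = (7, 6, 7), error at position 3, error magnitude e = 9, c = [8, 5, 7, 11, 10].

Step 1: column multipliers v_i = (∏_{j≠i}(α_i − α_j))^{−1} mod 13.
  i = 1 (α = 6): (6−11)(6−12)(6−1)(6−7) = (−5)·(−6)·5·(−1) = −150 ≡ 6, so v_1 = 6^{−1} = 11 (mod 13).
  i = 2 (α = 11): (11−6)(11−12)(11−1)(11−7) = 5·(−1)·10·4 = −200 ≡ 8, so v_2 = 8^{−1} = 5 (mod 13).
  i = 3 (α = 12): (12−6)(12−11)(12−1)(12−7) = 6·1·11·5 = 330 ≡ 5, so v_3 = 5^{−1} = 8 (mod 13).
  i = 4 (α = 1): (1−6)(1−11)(1−12)(1−7) = (−5)·(−10)·(−11)·(−6) = 3300 ≡ 11, so v_4 = 11^{−1} = 6 (mod 13).
  i = 5 (α = 7): (7−6)(7−11)(7−12)(7−1) = 1·(−4)·(−5)·6 = 120 ≡ 3, so v_5 = 3^{−1} = 9 (mod 13).
  v = [11, 5, 8, 6, 9].
Step 2: syndromes of r = [8, 5, 3, 11, 10] (all sums mod 13).
  S_0 = Σ v_i r_i = 11·8 + 5·5 + 8·3 + 6·11 + 9·10 = 293 ≡ 7.
  S_1 = Σ v_i α_i r_i = 11·6·8 + 5·11·5 + 8·12·3 + 6·1·11 + 9·7·10 = 1787 ≡ 6.
  α_i^2 mod 13 = [10, 4, 1, 1, 10].
  S_2 = Σ v_i α_i^2 r_i = 11·10·8 + 5·4·5 + 8·1·3 + 6·1·11 + 9·10·10 = 1970 ≡ 7.
  S = (7, 6, 7) ≠ 0, so r is not a codeword (an error is present).
Step 3: locate the error. For a single error e at position i, S_ℓ = v_i·e·α_i^ℓ, so α_err = S_1/S_0.
  S_0^{−1} = 7^{−1} = 2 (mod 13), so α_err = 6·2 = 12 ≡ 12 = α_3. Error position i = 3.
  Consistency check: S_2/S_1 = 7·11 = 77 ≡ 12 = α_err ✓ (single-error assumption holds).
Step 4: error magnitude e = S_0/v_3 = S_0·∏_{j≠3}(α_3 − α_j) = 7·5 = 35 ≡ 9 (mod 13).
Step 5: correct position 3: c_3 = r_3 − e = 3 − 9 ≡ 7 (mod 13). Hence c = [8, 5, 7, 11, 10].
  Check: interpolating c through the α_i gives m(x) = 9 + 2·x (degree < 2) with m(α_i) = c_i for every i, so c is indeed a codeword.


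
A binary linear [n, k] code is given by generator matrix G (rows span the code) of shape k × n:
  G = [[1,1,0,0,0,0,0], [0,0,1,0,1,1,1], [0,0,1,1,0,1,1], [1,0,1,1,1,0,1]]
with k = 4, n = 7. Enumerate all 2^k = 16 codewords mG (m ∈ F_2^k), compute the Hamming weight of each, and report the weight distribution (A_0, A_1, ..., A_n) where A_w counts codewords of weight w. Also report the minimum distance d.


Weight distribution: A_0 = 1, A_2 = 2, A_3 = 6, A_4 = 3, A_5 = 2, A_6 = 2. Minimum distance d = 2.

Enumerate all 2^4 = 16 messages m ∈ F_2^4.
For each, compute codeword c = mG in F_2^7, then tally its weight.
  m = 0000 → c = 0000000, weight = 0.
  m = 1000 → c = 1100000, weight = 2.
  m = 0100 → c = 0010111, weight = 4.
  m = 1100 → c = 1110111, weight = 6.
  m = 0010 → c = 0011011, weight = 4.
  m = 1010 → c = 1111011, weight = 6.
  m = 0110 → c = 0001100, weight = 2.
  m = 1110 → c = 1101100, weight = 4.
  m = 0001 → c = 1011101, weight = 5.
  m = 1001 → c = 0111101, weight = 5.
  m = 0101 → c = 1001010, weight = 3.
  m = 1101 → c = 0101010, weight = 3.
  m = 0011 → c = 1000110, weight = 3.
  m = 1011 → c = 0100110, weight = 3.
  m = 0111 → c = 1010001, weight = 3.
  m = 1111 → c = 0110001, weight = 3.
Tally weights:
  weight 0: 1 codewords.
  weight 2: 2 codewords.
  weight 3: 6 codewords.
  weight 4: 3 codewords.
  weight 5: 2 codewords.
  weight 6: 2 codewords.
Minimum distance d = smallest w > 0 with A_w > 0 = 2.
Sanity: Σ A_w = 16 = 2^4 = 16 ✓.


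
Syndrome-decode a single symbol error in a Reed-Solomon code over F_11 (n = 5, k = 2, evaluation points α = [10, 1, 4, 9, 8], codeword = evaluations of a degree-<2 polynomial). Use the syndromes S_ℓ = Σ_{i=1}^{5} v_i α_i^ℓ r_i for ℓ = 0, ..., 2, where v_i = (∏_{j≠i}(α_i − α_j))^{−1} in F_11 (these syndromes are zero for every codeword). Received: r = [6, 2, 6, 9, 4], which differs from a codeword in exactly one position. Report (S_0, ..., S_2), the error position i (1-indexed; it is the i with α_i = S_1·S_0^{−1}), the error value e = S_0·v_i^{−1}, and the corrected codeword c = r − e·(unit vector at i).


S = (4, 7, 4), error at position 1, error magnitude e = 3, c = [3, 2, 6, 9, 4].

Step 1: column multipliers v_i = (∏_{j≠i}(α_i − α_j))^{−1} mod 11.
  i = 1 (α = 10): (10−1)(10−4)(10−9)(10−8) = 9·6·1·2 = 108 ≡ 9, so v_1 = 9^{−1} = 5 (mod 11).
  i = 2 (α = 1): (1−10)(1−4)(1−9)(1−8) = (−9)·(−3)·(−8)·(−7) = 1512 ≡ 5, so v_2 = 5^{−1} = 9 (mod 11).
  i = 3 (α = 4): (4−10)(4−1)(4−9)(4−8) = (−6)·3·(−5)·(−4) = −360 ≡ 3, so v_3 = 3^{−1} = 4 (mod 11).
  i = 4 (α = 9): (9−10)(9−1)(9−4)(9−8) = (−1)·8·5·1 = −40 ≡ 4, so v_4 = 4^{−1} = 3 (mod 11).
  i = 5 (α = 8): (8−10)(8−1)(8−4)(8−9) = (−2)·7·4·(−1) = 56 ≡ 1, so v_5 = 1^{−1} = 1 (mod 11).
  v = [5, 9, 4, 3, 1].
Step 2: syndromes of r = [6, 2, 6, 9, 4] (all sums mod 11).
  S_0 = Σ v_i r_i = 5·6 + 9·2 + 4·6 + 3·9 + 1·4 = 103 ≡ 4.
  S_1 = Σ v_i α_i r_i = 5·10·6 + 9·1·2 + 4·4·6 + 3·9·9 + 1·8·4 = 689 ≡ 7.
  α_i^2 mod 11 = [1, 1, 5, 4, 9].
  S_2 = Σ v_i α_i^2 r_i = 5·1·6 + 9·1·2 + 4·5·6 + 3·4·9 + 1·9·4 = 312 ≡ 4.
  S = (4, 7, 4) ≠ 0, so r is not a codeword (an error is present).
Step 3: locate the error. For a single error e at position i, S_ℓ = v_i·e·α_i^ℓ, so α_err = S_1/S_0.
  S_0^{−1} = 4^{−1} = 3 (mod 11), so α_err = 7·3 = 21 ≡ 10 = α_1. Error position i = 1.
  Consistency check: S_2/S_1 = 4·8 = 32 ≡ 10 = α_err ✓ (single-error assumption holds).
Step 4: error magnitude e = S_0/v_1 = S_0·∏_{j≠1}(α_1 − α_j) = 4·9 = 36 ≡ 3 (mod 11).
Step 5: correct position 1: c_1 = r_1 − e = 6 − 3 ≡ 3 (mod 11). Hence c = [3, 2, 6, 9, 4].
  Check: interpolating c through the α_i gives m(x) = 8 + 5·x (degree < 2) with m(α_i) = c_i for every i, so c is indeed a codeword.


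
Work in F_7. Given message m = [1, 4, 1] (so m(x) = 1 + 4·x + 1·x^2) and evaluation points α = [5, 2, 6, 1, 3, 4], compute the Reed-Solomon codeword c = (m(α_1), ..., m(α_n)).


c = [4, 6, 5, 6, 1, 5]

Message polynomial: m(x) = 1 + 4·x + 1·x^2 (mod 7).
For each evaluation point α_i, compute m(α_i) mod 7:
  α_1 = 5: Horner steps 1 → 2 → 4, so m(5) = 4.
  α_2 = 2: Horner steps 1 → 6 → 6, so m(2) = 6.
  α_3 = 6: Horner steps 1 → 3 → 5, so m(6) = 5.
  α_4 = 1: Horner steps 1 → 5 → 6, so m(1) = 6.
  α_5 = 3: Horner steps 1 → 0 → 1, so m(3) = 1.
  α_6 = 4: Horner steps 1 → 1 → 5, so m(4) = 5.
Codeword c = [4, 6, 5, 6, 1, 5] ∈ F_7^6.


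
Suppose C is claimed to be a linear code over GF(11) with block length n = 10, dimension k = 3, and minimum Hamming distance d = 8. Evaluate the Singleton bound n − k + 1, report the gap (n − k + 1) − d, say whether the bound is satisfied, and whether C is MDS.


Singleton RHS = n − k + 1 = 8, slack = 0, bound satisfied, MDS.

Singleton bound: d ≤ n − k + 1.
Here n = 10, k = 3, so n − k + 1 = 8.
Given d = 8, check d ≤ 8: YES.
Slack = (n − k + 1) − d = 0.
The code is MDS (slack = 0).
Description: the claimed parameters are [10, 3, 8]_11; such a code would be MDS (meets Singleton bound).


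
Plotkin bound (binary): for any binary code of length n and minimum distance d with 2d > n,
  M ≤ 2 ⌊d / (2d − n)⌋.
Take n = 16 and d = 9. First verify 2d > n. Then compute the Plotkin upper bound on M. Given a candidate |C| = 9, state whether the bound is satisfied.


Plotkin bound M ≤ 8; given |C| = 9 > bound (violated).

Check applicability: 2d = 18, n = 16.
2d − n = 2 > 0, so Plotkin applies.
Compute d/(2d−n) = 9/2 ≈ 4.5000.
⌊d/(2d−n)⌋ = 4.
Plotkin bound: M ≤ 2·4 = 8.
Given |C| = 9, check: VIOLATED.
This |C| is above the Plotkin bound, so no binary code with n = 16, d = 9 and 9 codewords exists.


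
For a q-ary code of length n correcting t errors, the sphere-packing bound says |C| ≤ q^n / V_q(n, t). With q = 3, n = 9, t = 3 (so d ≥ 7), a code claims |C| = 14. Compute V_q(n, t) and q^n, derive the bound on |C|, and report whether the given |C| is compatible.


V_q(n, t) = 835, q^n = 19683, Hamming bound = 23, |C| = 14 ≤ bound (satisfied).

Step 1: Compute V_q(n, t) = Σ_{j=0}^3 C(n, j) (q−1)^j.
  j = 0: C(9,0)·(2)^0 = 1·1 = 1.
  j = 1: C(9,1)·(2)^1 = 9·2 = 18.
  j = 2: C(9,2)·(2)^2 = 36·4 = 144.
  j = 3: C(9,3)·(2)^3 = 84·8 = 672.
  V_q(n, t) = 1 + 18 + 144 + 672 = 835.
Step 2: q^n = 3^9 = 19683.
Step 3: Hamming bound ⌊q^n / V_q(n,t)⌋ = ⌊19683/835⌋ = 23.
Step 4: Compare |C| = 14 to 23: satisfied.
The claimed |C| lies below the Hamming bound.


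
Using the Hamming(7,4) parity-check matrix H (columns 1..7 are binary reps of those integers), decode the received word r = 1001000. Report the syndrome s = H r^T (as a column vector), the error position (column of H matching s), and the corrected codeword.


s = (1, 0, 1)^T, error position = 5, corrected codeword c = 1001100

Compute s = H r^T mod 2 one row at a time:
  s_1 = 1 + 0 + 0 + 0 = 1 ≡ 1 (mod 2).
  s_2 = 0 + 0 + 0 + 0 = 0 ≡ 0 (mod 2).
  s_3 = 1 + 0 + 0 + 0 = 1 ≡ 1 (mod 2).
s = (1, 0, 1)^T — this equals column 5 of H (binary 101), so error is at position 5.
Correct: flip bit 5 of r = 1001000 to get c = 1001100.


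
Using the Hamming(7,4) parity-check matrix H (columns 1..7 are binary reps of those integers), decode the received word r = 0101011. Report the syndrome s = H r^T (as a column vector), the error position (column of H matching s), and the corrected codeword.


s = (1, 1, 1)^T, error position = 7, corrected codeword c = 0101010

Compute s = H r^T mod 2 one row at a time:
  s_1 = 1 + 0 + 1 + 1 = 3 ≡ 1 (mod 2).
  s_2 = 1 + 0 + 1 + 1 = 3 ≡ 1 (mod 2).
  s_3 = 0 + 0 + 0 + 1 = 1 ≡ 1 (mod 2).
s = (1, 1, 1)^T — this equals column 7 of H (binary 111), so error is at position 7.
Correct: flip bit 7 of r = 0101011 to get c = 0101010.


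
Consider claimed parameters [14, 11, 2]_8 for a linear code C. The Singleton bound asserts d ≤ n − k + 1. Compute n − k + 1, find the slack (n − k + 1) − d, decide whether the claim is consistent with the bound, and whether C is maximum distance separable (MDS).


Singleton RHS = n − k + 1 = 4, slack = 2, bound satisfied, not MDS.

Singleton bound: d ≤ n − k + 1.
Here n = 14, k = 11, so n − k + 1 = 4.
Given d = 2, check d ≤ 4: YES.
Slack = (n − k + 1) − d = 2.
The code is NOT MDS (slack = 2 > 0).
Description: the claimed parameters are [14, 11, 2]_8; such a code would be non-MDS.


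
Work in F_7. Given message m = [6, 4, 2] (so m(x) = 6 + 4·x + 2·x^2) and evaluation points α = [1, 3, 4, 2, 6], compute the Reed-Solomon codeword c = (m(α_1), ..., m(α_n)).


c = [5, 1, 5, 1, 4]

Message polynomial: m(x) = 6 + 4·x + 2·x^2 (mod 7).
For each evaluation point α_i, compute m(α_i) mod 7:
  α_1 = 1: Horner steps 2 → 6 → 5, so m(1) = 5.
  α_2 = 3: Horner steps 2 → 3 → 1, so m(3) = 1.
  α_3 = 4: Horner steps 2 → 5 → 5, so m(4) = 5.
  α_4 = 2: Horner steps 2 → 1 → 1, so m(2) = 1.
  α_5 = 6: Horner steps 2 → 2 → 4, so m(6) = 4.
Codeword c = [5, 1, 5, 1, 4] ∈ F_7^5.


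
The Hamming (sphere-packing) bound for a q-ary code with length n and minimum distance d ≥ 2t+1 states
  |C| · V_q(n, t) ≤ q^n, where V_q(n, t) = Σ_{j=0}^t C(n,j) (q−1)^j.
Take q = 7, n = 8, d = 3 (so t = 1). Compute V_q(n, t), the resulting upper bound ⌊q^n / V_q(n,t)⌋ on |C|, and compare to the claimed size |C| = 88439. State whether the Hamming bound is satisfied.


V_q(n, t) = 49, q^n = 5764801, Hamming bound = 117649, |C| = 88439 ≤ bound (satisfied).

Step 1: Compute V_q(n, t) = Σ_{j=0}^1 C(n, j) (q−1)^j.
  j = 0: C(8,0)·(6)^0 = 1·1 = 1.
  j = 1: C(8,1)·(6)^1 = 8·6 = 48.
  V_q(n, t) = 1 + 48 = 49.
Step 2: q^n = 7^8 = 5764801.
Step 3: Hamming bound ⌊q^n / V_q(n,t)⌋ = ⌊5764801/49⌋ = 117649.
Step 4: Compare |C| = 88439 to 117649: satisfied.
The claimed |C| lies below the Hamming bound.


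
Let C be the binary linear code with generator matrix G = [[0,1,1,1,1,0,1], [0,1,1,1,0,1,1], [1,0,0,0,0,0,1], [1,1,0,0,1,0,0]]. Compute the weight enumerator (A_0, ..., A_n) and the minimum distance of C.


Weight distribution: A_0 = 1, A_2 = 3, A_3 = 4, A_4 = 3, A_5 = 4, A_6 = 1. Minimum distance d = 2.

Enumerate all 2^4 = 16 messages m ∈ F_2^4.
For each, compute codeword c = mG in F_2^7, then tally its weight.
  m = 0000 → c = 0000000, weight = 0.
  m = 1000 → c = 0111101, weight = 5.
  m = 0100 → c = 0111011, weight = 5.
  m = 1100 → c = 0000110, weight = 2.
  m = 0010 → c = 1000001, weight = 2.
  m = 1010 → c = 1111100, weight = 5.
  m = 0110 → c = 1111010, weight = 5.
  m = 1110 → c = 1000111, weight = 4.
  m = 0001 → c = 1100100, weight = 3.
  m = 1001 → c = 1011001, weight = 4.
  m = 0101 → c = 1011111, weight = 6.
  m = 1101 → c = 1100010, weight = 3.
  m = 0011 → c = 0100101, weight = 3.
  m = 1011 → c = 0011000, weight = 2.
  m = 0111 → c = 0011110, weight = 4.
  m = 1111 → c = 0100011, weight = 3.
Tally weights:
  weight 0: 1 codewords.
  weight 2: 3 codewords.
  weight 3: 4 codewords.
  weight 4: 3 codewords.
  weight 5: 4 codewords.
  weight 6: 1 codewords.
Minimum distance d = smallest w > 0 with A_w > 0 = 2.
Sanity: Σ A_w = 16 = 2^4 = 16 ✓.


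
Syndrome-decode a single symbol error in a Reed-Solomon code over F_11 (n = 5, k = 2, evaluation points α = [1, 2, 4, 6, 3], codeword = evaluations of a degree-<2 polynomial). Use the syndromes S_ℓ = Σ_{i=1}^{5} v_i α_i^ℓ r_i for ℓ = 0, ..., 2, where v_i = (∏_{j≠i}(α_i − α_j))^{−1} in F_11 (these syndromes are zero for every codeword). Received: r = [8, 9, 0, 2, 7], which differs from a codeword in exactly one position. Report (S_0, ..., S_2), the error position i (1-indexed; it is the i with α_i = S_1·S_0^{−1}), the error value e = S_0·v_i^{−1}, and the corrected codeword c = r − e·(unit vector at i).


S = (5, 4, 1), error at position 5, error magnitude e = 8, c = [8, 9, 0, 2, 10].

Step 1: column multipliers v_i = (∏_{j≠i}(α_i − α_j))^{−1} mod 11.
  i = 1 (α = 1): (1−2)(1−4)(1−6)(1−3) = (−1)·(−3)·(−5)·(−2) = 30 ≡ 8, so v_1 = 8^{−1} = 7 (mod 11).
  i = 2 (α = 2): (2−1)(2−4)(2−6)(2−3) = 1·(−2)·(−4)·(−1) = −8 ≡ 3, so v_2 = 3^{−1} = 4 (mod 11).
  i = 3 (α = 4): (4−1)(4−2)(4−6)(4−3) = 3·2·(−2)·1 = −12 ≡ 10, so v_3 = 10^{−1} = 10 (mod 11).
  i = 4 (α = 6): (6−1)(6−2)(6−4)(6−3) = 5·4·2·3 = 120 ≡ 10, so v_4 = 10^{−1} = 10 (mod 11).
  i = 5 (α = 3): (3−1)(3−2)(3−4)(3−6) = 2·1·(−1)·(−3) = 6 ≡ 6, so v_5 = 6^{−1} = 2 (mod 11).
  v = [7, 4, 10, 10, 2].
Step 2: syndromes of r = [8, 9, 0, 2, 7] (all sums mod 11).
  S_0 = Σ v_i r_i = 7·8 + 4·9 + 10·0 + 10·2 + 2·7 = 126 ≡ 5.
  S_1 = Σ v_i α_i r_i = 7·1·8 + 4·2·9 + 10·4·0 + 10·6·2 + 2·3·7 = 290 ≡ 4.
  α_i^2 mod 11 = [1, 4, 5, 3, 9].
  S_2 = Σ v_i α_i^2 r_i = 7·1·8 + 4·4·9 + 10·5·0 + 10·3·2 + 2·9·7 = 386 ≡ 1.
  S = (5, 4, 1) ≠ 0, so r is not a codeword (an error is present).
Step 3: locate the error. For a single error e at position i, S_ℓ = v_i·e·α_i^ℓ, so α_err = S_1/S_0.
  S_0^{−1} = 5^{−1} = 9 (mod 11), so α_err = 4·9 = 36 ≡ 3 = α_5. Error position i = 5.
  Consistency check: S_2/S_1 = 1·3 = 3 ≡ 3 = α_err ✓ (single-error assumption holds).
Step 4: error magnitude e = S_0/v_5 = S_0·∏_{j≠5}(α_5 − α_j) = 5·6 = 30 ≡ 8 (mod 11).
Step 5: correct position 5: c_5 = r_5 − e = 7 − 8 ≡ 10 (mod 11). Hence c = [8, 9, 0, 2, 10].
  Check: interpolating c through the α_i gives m(x) = 7 + 1·x (degree < 2) with m(α_i) = c_i for every i, so c is indeed a codeword.


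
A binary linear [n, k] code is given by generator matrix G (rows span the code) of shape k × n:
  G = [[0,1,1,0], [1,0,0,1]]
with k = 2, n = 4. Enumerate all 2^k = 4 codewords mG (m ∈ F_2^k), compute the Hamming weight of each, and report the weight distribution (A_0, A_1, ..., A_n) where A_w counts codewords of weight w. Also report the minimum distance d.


Weight distribution: A_0 = 1, A_2 = 2, A_4 = 1. Minimum distance d = 2.

Enumerate all 2^2 = 4 messages m ∈ F_2^2.
For each, compute codeword c = mG in F_2^4, then tally its weight.
  m = 00 → c = 0000, weight = 0.
  m = 10 → c = 0110, weight = 2.
  m = 01 → c = 1001, weight = 2.
  m = 11 → c = 1111, weight = 4.
Tally weights:
  weight 0: 1 codewords.
  weight 2: 2 codewords.
  weight 4: 1 codewords.
Minimum distance d = smallest w > 0 with A_w > 0 = 2.
Sanity: Σ A_w = 4 = 2^2 = 4 ✓.


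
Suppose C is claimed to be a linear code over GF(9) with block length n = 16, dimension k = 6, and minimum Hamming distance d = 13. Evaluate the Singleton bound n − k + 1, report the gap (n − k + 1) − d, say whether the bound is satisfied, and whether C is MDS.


Singleton RHS = n − k + 1 = 11, slack = -2, bound violated (no such code; not MDS).

Singleton bound: d ≤ n − k + 1.
Here n = 16, k = 6, so n − k + 1 = 11.
Given d = 13, check d ≤ 11: NO.
Slack = (n − k + 1) − d = -2.
The slack is negative: d = 13 exceeds n − k + 1 = 11 by 2, so the Singleton bound is violated and no linear [16, 6, 13]_9 code can exist. In particular it is not MDS (MDS requires d = n − k + 1 exactly).
Description: the claimed parameters are [16, 6, 13]_9; such a code would be impossible (violates the Singleton bound).


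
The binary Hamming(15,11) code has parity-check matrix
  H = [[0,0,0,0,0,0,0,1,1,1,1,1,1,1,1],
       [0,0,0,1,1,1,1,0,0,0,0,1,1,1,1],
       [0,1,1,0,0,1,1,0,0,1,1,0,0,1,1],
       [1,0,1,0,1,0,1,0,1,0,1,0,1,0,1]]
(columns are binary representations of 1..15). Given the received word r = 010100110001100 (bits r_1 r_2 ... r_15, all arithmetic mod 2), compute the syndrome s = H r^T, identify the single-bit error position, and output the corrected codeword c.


s = (1, 0, 0, 0)^T, error position = 8, corrected codeword c = 010100100001100

Compute s = H r^T mod 2 one row at a time:
  s_1 = 1 + 0 + 0 + 0 + 1 + 1 + 0 + 0 = 3 ≡ 1 (mod 2).
  s_2 = 1 + 0 + 0 + 1 + 1 + 1 + 0 + 0 = 4 ≡ 0 (mod 2).
  s_3 = 1 + 0 + 0 + 1 + 0 + 0 + 0 + 0 = 2 ≡ 0 (mod 2).
  s_4 = 0 + 0 + 0 + 1 + 0 + 0 + 1 + 0 = 2 ≡ 0 (mod 2).
s = (1, 0, 0, 0)^T — this equals column 8 of H (binary 1000), so error is at position 8.
Correct: flip bit 8 of r = 010100110001100 to get c = 010100100001100.


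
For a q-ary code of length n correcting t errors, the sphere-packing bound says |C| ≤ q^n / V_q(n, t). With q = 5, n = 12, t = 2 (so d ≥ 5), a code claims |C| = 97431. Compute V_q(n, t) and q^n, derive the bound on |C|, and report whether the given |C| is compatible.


V_q(n, t) = 1105, q^n = 244140625, Hamming bound = 220941, |C| = 97431 ≤ bound (satisfied).

Step 1: Compute V_q(n, t) = Σ_{j=0}^2 C(n, j) (q−1)^j.
  j = 0: C(12,0)·(4)^0 = 1·1 = 1.
  j = 1: C(12,1)·(4)^1 = 12·4 = 48.
  j = 2: C(12,2)·(4)^2 = 66·16 = 1056.
  V_q(n, t) = 1 + 48 + 1056 = 1105.
Step 2: q^n = 5^12 = 244140625.
Step 3: Hamming bound ⌊q^n / V_q(n,t)⌋ = ⌊244140625/1105⌋ = 220941.
Step 4: Compare |C| = 97431 to 220941: satisfied.
The claimed |C| lies below the Hamming bound.


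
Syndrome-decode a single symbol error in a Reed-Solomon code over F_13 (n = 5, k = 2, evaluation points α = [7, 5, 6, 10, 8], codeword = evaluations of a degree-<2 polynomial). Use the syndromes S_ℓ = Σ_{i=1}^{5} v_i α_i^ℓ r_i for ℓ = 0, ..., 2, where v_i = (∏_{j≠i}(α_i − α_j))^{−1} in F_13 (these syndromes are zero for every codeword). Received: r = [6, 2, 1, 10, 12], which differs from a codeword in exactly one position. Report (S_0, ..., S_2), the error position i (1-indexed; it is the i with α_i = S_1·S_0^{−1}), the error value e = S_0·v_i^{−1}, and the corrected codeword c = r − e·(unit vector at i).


S = (1, 7, 10), error at position 1, error magnitude e = 6, c = [0, 2, 1, 10, 12].

Step 1: column multipliers v_i = (∏_{j≠i}(α_i − α_j))^{−1} mod 13.
  i = 1 (α = 7): (7−5)(7−6)(7−10)(7−8) = 2·1·(−3)·(−1) = 6 ≡ 6, so v_1 = 6^{−1} = 11 (mod 13).
  i = 2 (α = 5): (5−7)(5−6)(5−10)(5−8) = (−2)·(−1)·(−5)·(−3) = 30 ≡ 4, so v_2 = 4^{−1} = 10 (mod 13).
  i = 3 (α = 6): (6−7)(6−5)(6−10)(6−8) = (−1)·1·(−4)·(−2) = −8 ≡ 5, so v_3 = 5^{−1} = 8 (mod 13).
  i = 4 (α = 10): (10−7)(10−5)(10−6)(10−8) = 3·5·4·2 = 120 ≡ 3, so v_4 = 3^{−1} = 9 (mod 13).
  i = 5 (α = 8): (8−7)(8−5)(8−6)(8−10) = 1·3·2·(−2) = −12 ≡ 1, so v_5 = 1^{−1} = 1 (mod 13).
  v = [11, 10, 8, 9, 1].
Step 2: syndromes of r = [6, 2, 1, 10, 12] (all sums mod 13).
  S_0 = Σ v_i r_i = 11·6 + 10·2 + 8·1 + 9·10 + 1·12 = 196 ≡ 1.
  S_1 = Σ v_i α_i r_i = 11·7·6 + 10·5·2 + 8·6·1 + 9·10·10 + 1·8·12 = 1606 ≡ 7.
  α_i^2 mod 13 = [10, 12, 10, 9, 12].
  S_2 = Σ v_i α_i^2 r_i = 11·10·6 + 10·12·2 + 8·10·1 + 9·9·10 + 1·12·12 = 1934 ≡ 10.
  S = (1, 7, 10) ≠ 0, so r is not a codeword (an error is present).
Step 3: locate the error. For a single error e at position i, S_ℓ = v_i·e·α_i^ℓ, so α_err = S_1/S_0.
  S_0^{−1} = 1^{−1} = 1 (mod 13), so α_err = 7·1 = 7 ≡ 7 = α_1. Error position i = 1.
  Consistency check: S_2/S_1 = 10·2 = 20 ≡ 7 = α_err ✓ (single-error assumption holds).
Step 4: error magnitude e = S_0/v_1 = S_0·∏_{j≠1}(α_1 − α_j) = 1·6 = 6 ≡ 6 (mod 13).
Step 5: correct position 1: c_1 = r_1 − e = 6 − 6 ≡ 0 (mod 13). Hence c = [0, 2, 1, 10, 12].
  Check: interpolating c through the α_i gives m(x) = 7 + 12·x (degree < 2) with m(α_i) = c_i for every i, so c is indeed a codeword.


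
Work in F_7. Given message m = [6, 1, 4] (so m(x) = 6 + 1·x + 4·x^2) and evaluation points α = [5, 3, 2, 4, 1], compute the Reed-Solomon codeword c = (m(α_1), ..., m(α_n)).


c = [6, 3, 3, 4, 4]

Message polynomial: m(x) = 6 + 1·x + 4·x^2 (mod 7).
For each evaluation point α_i, compute m(α_i) mod 7:
  α_1 = 5: Horner steps 4 → 0 → 6, so m(5) = 6.
  α_2 = 3: Horner steps 4 → 6 → 3, so m(3) = 3.
  α_3 = 2: Horner steps 4 → 2 → 3, so m(2) = 3.
  α_4 = 4: Horner steps 4 → 3 → 4, so m(4) = 4.
  α_5 = 1: Horner steps 4 → 5 → 4, so m(1) = 4.
Codeword c = [6, 3, 3, 4, 4] ∈ F_7^5.


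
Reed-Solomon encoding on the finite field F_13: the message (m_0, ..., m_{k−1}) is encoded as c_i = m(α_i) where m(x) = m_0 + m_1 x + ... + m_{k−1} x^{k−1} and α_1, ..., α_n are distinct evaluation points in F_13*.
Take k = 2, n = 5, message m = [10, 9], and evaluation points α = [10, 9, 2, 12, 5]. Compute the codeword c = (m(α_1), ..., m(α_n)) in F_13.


c = [9, 0, 2, 1, 3]

Message polynomial: m(x) = 10 + 9·x (mod 13).
For each evaluation point α_i, compute m(α_i) mod 13:
  α_1 = 10: Horner steps 9 → 9, so m(10) = 9.
  α_2 = 9: Horner steps 9 → 0, so m(9) = 0.
  α_3 = 2: Horner steps 9 → 2, so m(2) = 2.
  α_4 = 12: Horner steps 9 → 1, so m(12) = 1.
  α_5 = 5: Horner steps 9 → 3, so m(5) = 3.
Codeword c = [9, 0, 2, 1, 3] ∈ F_13^5.


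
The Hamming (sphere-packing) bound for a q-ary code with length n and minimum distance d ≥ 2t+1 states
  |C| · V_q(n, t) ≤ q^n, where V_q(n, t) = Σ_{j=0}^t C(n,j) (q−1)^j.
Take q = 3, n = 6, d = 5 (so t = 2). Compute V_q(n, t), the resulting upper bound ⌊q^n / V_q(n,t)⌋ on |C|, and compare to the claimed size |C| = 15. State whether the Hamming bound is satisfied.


V_q(n, t) = 73, q^n = 729, Hamming bound = 9, |C| = 15 > bound (violated).

Step 1: Compute V_q(n, t) = Σ_{j=0}^2 C(n, j) (q−1)^j.
  j = 0: C(6,0)·(2)^0 = 1·1 = 1.
  j = 1: C(6,1)·(2)^1 = 6·2 = 12.
  j = 2: C(6,2)·(2)^2 = 15·4 = 60.
  V_q(n, t) = 1 + 12 + 60 = 73.
Step 2: q^n = 3^6 = 729.
Step 3: Hamming bound ⌊q^n / V_q(n,t)⌋ = ⌊729/73⌋ = 9.
Step 4: Compare |C| = 15 to 9: violated.
The claimed |C| lies above the Hamming bound, so no 3-ary code of length 6 with d ≥ 5 can have 15 codewords.


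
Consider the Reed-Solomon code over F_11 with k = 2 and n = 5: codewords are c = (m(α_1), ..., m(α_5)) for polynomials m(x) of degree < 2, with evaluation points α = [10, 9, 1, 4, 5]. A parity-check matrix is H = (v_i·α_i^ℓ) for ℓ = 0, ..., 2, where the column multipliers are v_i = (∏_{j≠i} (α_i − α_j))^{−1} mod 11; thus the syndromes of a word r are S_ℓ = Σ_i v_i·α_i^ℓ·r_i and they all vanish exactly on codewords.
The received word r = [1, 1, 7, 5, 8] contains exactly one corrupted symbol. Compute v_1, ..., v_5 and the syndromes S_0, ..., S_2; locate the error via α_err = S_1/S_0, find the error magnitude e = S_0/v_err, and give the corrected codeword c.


S = (5, 1, 9), error at position 2, error magnitude e = 3, c = [1, 9, 7, 5, 8].

Step 1: column multipliers v_i = (∏_{j≠i}(α_i − α_j))^{−1} mod 11.
  i = 1 (α = 10): (10−9)(10−1)(10−4)(10−5) = 1·9·6·5 = 270 ≡ 6, so v_1 = 6^{−1} = 2 (mod 11).
  i = 2 (α = 9): (9−10)(9−1)(9−4)(9−5) = (−1)·8·5·4 = −160 ≡ 5, so v_2 = 5^{−1} = 9 (mod 11).
  i = 3 (α = 1): (1−10)(1−9)(1−4)(1−5) = (−9)·(−8)·(−3)·(−4) = 864 ≡ 6, so v_3 = 6^{−1} = 2 (mod 11).
  i = 4 (α = 4): (4−10)(4−9)(4−1)(4−5) = (−6)·(−5)·3·(−1) = −90 ≡ 9, so v_4 = 9^{−1} = 5 (mod 11).
  i = 5 (α = 5): (5−10)(5−9)(5−1)(5−4) = (−5)·(−4)·4·1 = 80 ≡ 3, so v_5 = 3^{−1} = 4 (mod 11).
  v = [2, 9, 2, 5, 4].
Step 2: syndromes of r = [1, 1, 7, 5, 8] (all sums mod 11).
  S_0 = Σ v_i r_i = 2·1 + 9·1 + 2·7 + 5·5 + 4·8 = 82 ≡ 5.
  S_1 = Σ v_i α_i r_i = 2·10·1 + 9·9·1 + 2·1·7 + 5·4·5 + 4·5·8 = 375 ≡ 1.
  α_i^2 mod 11 = [1, 4, 1, 5, 3].
  S_2 = Σ v_i α_i^2 r_i = 2·1·1 + 9·4·1 + 2·1·7 + 5·5·5 + 4·3·8 = 273 ≡ 9.
  S = (5, 1, 9) ≠ 0, so r is not a codeword (an error is present).
Step 3: locate the error. For a single error e at position i, S_ℓ = v_i·e·α_i^ℓ, so α_err = S_1/S_0.
  S_0^{−1} = 5^{−1} = 9 (mod 11), so α_err = 1·9 = 9 ≡ 9 = α_2. Error position i = 2.
  Consistency check: S_2/S_1 = 9·1 = 9 ≡ 9 = α_err ✓ (single-error assumption holds).
Step 4: error magnitude e = S_0/v_2 = S_0·∏_{j≠2}(α_2 − α_j) = 5·5 = 25 ≡ 3 (mod 11).
Step 5: correct position 2: c_2 = r_2 − e = 1 − 3 ≡ 9 (mod 11). Hence c = [1, 9, 7, 5, 8].
  Check: interpolating c through the α_i gives m(x) = 4 + 3·x (degree < 2) with m(α_i) = c_i for every i, so c is indeed a codeword.


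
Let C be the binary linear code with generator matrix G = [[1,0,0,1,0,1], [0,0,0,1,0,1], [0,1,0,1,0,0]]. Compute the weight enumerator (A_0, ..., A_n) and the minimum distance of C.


Weight distribution: A_0 = 1, A_1 = 1, A_2 = 3, A_3 = 3. Minimum distance d = 1.

Enumerate all 2^3 = 8 messages m ∈ F_2^3.
For each, compute codeword c = mG in F_2^6, then tally its weight.
  m = 000 → c = 000000, weight = 0.
  m = 100 → c = 100101, weight = 3.
  m = 010 → c = 000101, weight = 2.
  m = 110 → c = 100000, weight = 1.
  m = 001 → c = 010100, weight = 2.
  m = 101 → c = 110001, weight = 3.
  m = 011 → c = 010001, weight = 2.
  m = 111 → c = 110100, weight = 3.
Tally weights:
  weight 0: 1 codewords.
  weight 1: 1 codewords.
  weight 2: 3 codewords.
  weight 3: 3 codewords.
Minimum distance d = smallest w > 0 with A_w > 0 = 1.
Sanity: Σ A_w = 8 = 2^3 = 8 ✓.


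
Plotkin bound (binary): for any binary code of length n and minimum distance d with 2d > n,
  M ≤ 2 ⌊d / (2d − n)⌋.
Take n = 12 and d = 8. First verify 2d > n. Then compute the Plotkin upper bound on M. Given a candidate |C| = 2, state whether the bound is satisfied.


Plotkin bound M ≤ 4; given |C| = 2 ≤ bound (satisfied).

Check applicability: 2d = 16, n = 12.
2d − n = 4 > 0, so Plotkin applies.
Compute d/(2d−n) = 8/4 ≈ 2.0000.
⌊d/(2d−n)⌋ = 2.
Plotkin bound: M ≤ 2·2 = 4.
Given |C| = 2, check: satisfied.
This |C| is below the Plotkin bound.


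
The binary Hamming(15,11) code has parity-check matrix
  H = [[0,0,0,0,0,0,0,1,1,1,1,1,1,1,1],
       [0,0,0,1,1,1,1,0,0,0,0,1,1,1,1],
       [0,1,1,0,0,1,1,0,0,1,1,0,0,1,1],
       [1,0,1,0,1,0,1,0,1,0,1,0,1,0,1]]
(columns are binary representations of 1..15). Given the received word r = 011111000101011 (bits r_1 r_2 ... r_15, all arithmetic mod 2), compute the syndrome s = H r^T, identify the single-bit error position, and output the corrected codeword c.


s = (0, 0, 0, 1)^T, error position = 1, corrected codeword c = 111111000101011

Compute s = H r^T mod 2 one row at a time:
  s_1 = 0 + 0 + 1 + 0 + 1 + 0 + 1 + 1 = 4 ≡ 0 (mod 2).
  s_2 = 1 + 1 + 1 + 0 + 1 + 0 + 1 + 1 = 6 ≡ 0 (mod 2).
  s_3 = 1 + 1 + 1 + 0 + 1 + 0 + 1 + 1 = 6 ≡ 0 (mod 2).
  s_4 = 0 + 1 + 1 + 0 + 0 + 0 + 0 + 1 = 3 ≡ 1 (mod 2).
s = (0, 0, 0, 1)^T — this equals column 1 of H (binary 0001), so error is at position 1.
Correct: flip bit 1 of r = 011111000101011 to get c = 111111000101011.


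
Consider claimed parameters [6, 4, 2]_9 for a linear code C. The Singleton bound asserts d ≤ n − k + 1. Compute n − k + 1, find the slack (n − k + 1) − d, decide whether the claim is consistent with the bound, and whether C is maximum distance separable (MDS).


Singleton RHS = n − k + 1 = 3, slack = 1, bound satisfied, not MDS.

Singleton bound: d ≤ n − k + 1.
Here n = 6, k = 4, so n − k + 1 = 3.
Given d = 2, check d ≤ 3: YES.
Slack = (n − k + 1) − d = 1.
The code is NOT MDS (slack = 1 > 0).
Description: the claimed parameters are [6, 4, 2]_9; such a code would be non-MDS.


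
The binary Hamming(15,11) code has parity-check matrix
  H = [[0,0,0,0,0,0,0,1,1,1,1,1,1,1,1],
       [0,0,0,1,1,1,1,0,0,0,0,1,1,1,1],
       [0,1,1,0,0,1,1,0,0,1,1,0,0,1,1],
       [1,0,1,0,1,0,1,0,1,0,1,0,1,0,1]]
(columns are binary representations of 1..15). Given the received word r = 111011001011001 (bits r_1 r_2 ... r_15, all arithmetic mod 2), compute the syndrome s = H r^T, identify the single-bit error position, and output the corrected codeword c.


s = (0, 0, 1, 0)^T, error position = 2, corrected codeword c = 101011001011001

Compute s = H r^T mod 2 one row at a time:
  s_1 = 0 + 1 + 0 + 1 + 1 + 0 + 0 + 1 = 4 ≡ 0 (mod 2).
  s_2 = 0 + 1 + 1 + 0 + 1 + 0 + 0 + 1 = 4 ≡ 0 (mod 2).
  s_3 = 1 + 1 + 1 + 0 + 0 + 1 + 0 + 1 = 5 ≡ 1 (mod 2).
  s_4 = 1 + 1 + 1 + 0 + 1 + 1 + 0 + 1 = 6 ≡ 0 (mod 2).
s = (0, 0, 1, 0)^T — this equals column 2 of H (binary 0010), so error is at position 2.
Correct: flip bit 2 of r = 111011001011001 to get c = 101011001011001.


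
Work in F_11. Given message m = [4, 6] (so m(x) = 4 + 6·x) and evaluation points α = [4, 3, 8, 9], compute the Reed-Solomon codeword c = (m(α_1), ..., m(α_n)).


c = [6, 0, 8, 3]

Message polynomial: m(x) = 4 + 6·x (mod 11).
For each evaluation point α_i, compute m(α_i) mod 11:
  α_1 = 4: Horner steps 6 → 6, so m(4) = 6.
  α_2 = 3: Horner steps 6 → 0, so m(3) = 0.
  α_3 = 8: Horner steps 6 → 8, so m(8) = 8.
  α_4 = 9: Horner steps 6 → 3, so m(9) = 3.
Codeword c = [6, 0, 8, 3] ∈ F_11^4.


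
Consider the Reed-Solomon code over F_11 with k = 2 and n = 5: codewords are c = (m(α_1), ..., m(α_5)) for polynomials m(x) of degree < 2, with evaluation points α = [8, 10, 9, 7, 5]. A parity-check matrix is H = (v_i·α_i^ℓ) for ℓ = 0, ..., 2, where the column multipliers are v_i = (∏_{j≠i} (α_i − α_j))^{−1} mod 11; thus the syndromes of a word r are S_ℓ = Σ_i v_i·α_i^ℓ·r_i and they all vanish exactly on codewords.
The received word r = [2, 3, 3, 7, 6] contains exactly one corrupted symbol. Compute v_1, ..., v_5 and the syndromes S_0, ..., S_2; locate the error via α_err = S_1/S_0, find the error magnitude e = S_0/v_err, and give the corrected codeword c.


S = (2, 7, 8), error at position 3, error magnitude e = 6, c = [2, 3, 8, 7, 6].

Step 1: column multipliers v_i = (∏_{j≠i}(α_i − α_j))^{−1} mod 11.
  i = 1 (α = 8): (8−10)(8−9)(8−7)(8−5) = (−2)·(−1)·1·3 = 6 ≡ 6, so v_1 = 6^{−1} = 2 (mod 11).
  i = 2 (α = 10): (10−8)(10−9)(10−7)(10−5) = 2·1·3·5 = 30 ≡ 8, so v_2 = 8^{−1} = 7 (mod 11).
  i = 3 (α = 9): (9−8)(9−10)(9−7)(9−5) = 1·(−1)·2·4 = −8 ≡ 3, so v_3 = 3^{−1} = 4 (mod 11).
  i = 4 (α = 7): (7−8)(7−10)(7−9)(7−5) = (−1)·(−3)·(−2)·2 = −12 ≡ 10, so v_4 = 10^{−1} = 10 (mod 11).
  i = 5 (α = 5): (5−8)(5−10)(5−9)(5−7) = (−3)·(−5)·(−4)·(−2) = 120 ≡ 10, so v_5 = 10^{−1} = 10 (mod 11).
  v = [2, 7, 4, 10, 10].
Step 2: syndromes of r = [2, 3, 3, 7, 6] (all sums mod 11).
  S_0 = Σ v_i r_i = 2·2 + 7·3 + 4·3 + 10·7 + 10·6 = 167 ≡ 2.
  S_1 = Σ v_i α_i r_i = 2·8·2 + 7·10·3 + 4·9·3 + 10·7·7 + 10·5·6 = 1140 ≡ 7.
  α_i^2 mod 11 = [9, 1, 4, 5, 3].
  S_2 = Σ v_i α_i^2 r_i = 2·9·2 + 7·1·3 + 4·4·3 + 10·5·7 + 10·3·6 = 635 ≡ 8.
  S = (2, 7, 8) ≠ 0, so r is not a codeword (an error is present).
Step 3: locate the error. For a single error e at position i, S_ℓ = v_i·e·α_i^ℓ, so α_err = S_1/S_0.
  S_0^{−1} = 2^{−1} = 6 (mod 11), so α_err = 7·6 = 42 ≡ 9 = α_3. Error position i = 3.
  Consistency check: S_2/S_1 = 8·8 = 64 ≡ 9 = α_err ✓ (single-error assumption holds).
Step 4: error magnitude e = S_0/v_3 = S_0·∏_{j≠3}(α_3 − α_j) = 2·3 = 6 ≡ 6 (mod 11).
Step 5: correct position 3: c_3 = r_3 − e = 3 − 6 ≡ 8 (mod 11). Hence c = [2, 3, 8, 7, 6].
  Check: interpolating c through the α_i gives m(x) = 9 + 6·x (degree < 2) with m(α_i) = c_i for every i, so c is indeed a codeword.


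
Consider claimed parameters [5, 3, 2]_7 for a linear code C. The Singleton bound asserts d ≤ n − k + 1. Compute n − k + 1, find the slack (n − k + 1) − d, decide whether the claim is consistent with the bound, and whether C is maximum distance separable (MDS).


Singleton RHS = n − k + 1 = 3, slack = 1, bound satisfied, not MDS.

Singleton bound: d ≤ n − k + 1.
Here n = 5, k = 3, so n − k + 1 = 3.
Given d = 2, check d ≤ 3: YES.
Slack = (n − k + 1) − d = 1.
The code is NOT MDS (slack = 1 > 0).
Description: the claimed parameters are [5, 3, 2]_7; such a code would be non-MDS.


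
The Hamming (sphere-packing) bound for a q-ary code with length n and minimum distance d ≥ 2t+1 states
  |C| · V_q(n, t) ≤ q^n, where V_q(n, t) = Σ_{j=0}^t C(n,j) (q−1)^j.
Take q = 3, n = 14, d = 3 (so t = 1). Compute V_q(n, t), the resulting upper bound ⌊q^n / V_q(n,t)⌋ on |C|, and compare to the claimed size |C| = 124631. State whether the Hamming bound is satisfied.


V_q(n, t) = 29, q^n = 4782969, Hamming bound = 164929, |C| = 124631 ≤ bound (satisfied).

Step 1: Compute V_q(n, t) = Σ_{j=0}^1 C(n, j) (q−1)^j.
  j = 0: C(14,0)·(2)^0 = 1·1 = 1.
  j = 1: C(14,1)·(2)^1 = 14·2 = 28.
  V_q(n, t) = 1 + 28 = 29.
Step 2: q^n = 3^14 = 4782969.
Step 3: Hamming bound ⌊q^n / V_q(n,t)⌋ = ⌊4782969/29⌋ = 164929.
Step 4: Compare |C| = 124631 to 164929: satisfied.
The claimed |C| lies below the Hamming bound.


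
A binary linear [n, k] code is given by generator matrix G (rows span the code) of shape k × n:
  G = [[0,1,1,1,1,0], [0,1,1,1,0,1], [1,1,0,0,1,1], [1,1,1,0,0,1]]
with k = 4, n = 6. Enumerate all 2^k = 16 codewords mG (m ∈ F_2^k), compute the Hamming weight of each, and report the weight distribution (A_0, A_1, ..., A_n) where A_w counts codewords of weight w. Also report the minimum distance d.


Weight distribution: A_0 = 1, A_2 = 6, A_4 = 9. Minimum distance d = 2.

Enumerate all 2^4 = 16 messages m ∈ F_2^4.
For each, compute codeword c = mG in F_2^6, then tally its weight.
  m = 0000 → c = 000000, weight = 0.
  m = 1000 → c = 011110, weight = 4.
  m = 0100 → c = 011101, weight = 4.
  m = 1100 → c = 000011, weight = 2.
  m = 0010 → c = 110011, weight = 4.
  m = 1010 → c = 101101, weight = 4.
  m = 0110 → c = 101110, weight = 4.
  m = 1110 → c = 110000, weight = 2.
  m = 0001 → c = 111001, weight = 4.
  m = 1001 → c = 100111, weight = 4.
  m = 0101 → c = 100100, weight = 2.
  m = 1101 → c = 111010, weight = 4.
  m = 0011 → c = 001010, weight = 2.
  m = 1011 → c = 010100, weight = 2.
  m = 0111 → c = 010111, weight = 4.
  m = 1111 → c = 001001, weight = 2.
Tally weights:
  weight 0: 1 codewords.
  weight 2: 6 codewords.
  weight 4: 9 codewords.
Minimum distance d = smallest w > 0 with A_w > 0 = 2.
Sanity: Σ A_w = 16 = 2^4 = 16 ✓.


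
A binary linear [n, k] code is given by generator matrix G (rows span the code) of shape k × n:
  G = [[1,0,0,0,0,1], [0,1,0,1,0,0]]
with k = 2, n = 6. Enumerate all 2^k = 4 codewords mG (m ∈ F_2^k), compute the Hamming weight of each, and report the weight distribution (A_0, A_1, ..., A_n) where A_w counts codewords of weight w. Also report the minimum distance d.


Weight distribution: A_0 = 1, A_2 = 2, A_4 = 1. Minimum distance d = 2.

Enumerate all 2^2 = 4 messages m ∈ F_2^2.
For each, compute codeword c = mG in F_2^6, then tally its weight.
  m = 00 → c = 000000, weight = 0.
  m = 10 → c = 100001, weight = 2.
  m = 01 → c = 010100, weight = 2.
  m = 11 → c = 110101, weight = 4.
Tally weights:
  weight 0: 1 codewords.
  weight 2: 2 codewords.
  weight 4: 1 codewords.
Minimum distance d = smallest w > 0 with A_w > 0 = 2.
Sanity: Σ A_w = 4 = 2^2 = 4 ✓.
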